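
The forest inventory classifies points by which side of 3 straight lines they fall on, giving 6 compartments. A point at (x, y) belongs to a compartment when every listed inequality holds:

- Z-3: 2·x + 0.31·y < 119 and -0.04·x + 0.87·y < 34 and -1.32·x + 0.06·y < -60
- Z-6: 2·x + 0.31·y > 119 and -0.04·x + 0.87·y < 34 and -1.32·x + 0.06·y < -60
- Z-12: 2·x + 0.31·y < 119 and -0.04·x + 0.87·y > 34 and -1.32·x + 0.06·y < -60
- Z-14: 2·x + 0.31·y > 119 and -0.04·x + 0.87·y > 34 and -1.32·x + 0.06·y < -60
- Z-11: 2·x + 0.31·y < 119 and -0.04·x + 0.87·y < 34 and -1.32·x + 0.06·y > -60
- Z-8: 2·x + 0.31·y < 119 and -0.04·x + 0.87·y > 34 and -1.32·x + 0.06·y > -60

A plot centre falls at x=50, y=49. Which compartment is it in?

Z-12

2·50 + 0.31·49 = 115.190, which is < 119
-0.04·50 + 0.87·49 = 40.630, which is > 34
-1.32·50 + 0.06·49 = -63.060, which is < -60
This sign pattern matches Z-12.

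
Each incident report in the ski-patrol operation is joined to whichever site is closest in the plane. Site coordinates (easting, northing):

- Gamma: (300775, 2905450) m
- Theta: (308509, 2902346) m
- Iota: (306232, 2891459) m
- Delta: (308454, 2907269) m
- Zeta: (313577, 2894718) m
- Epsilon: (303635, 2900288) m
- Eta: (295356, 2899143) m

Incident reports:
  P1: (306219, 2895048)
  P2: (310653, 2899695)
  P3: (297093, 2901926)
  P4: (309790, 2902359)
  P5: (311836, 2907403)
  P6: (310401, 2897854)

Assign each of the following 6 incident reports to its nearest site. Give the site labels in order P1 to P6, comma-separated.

Iota, Theta, Eta, Theta, Delta, Zeta

P1 → Iota (d²=12881090.00)
P2 → Theta (d²=11624537.00)
P3 → Eta (d²=10762258.00)
P4 → Theta (d²=1641130.00)
P5 → Delta (d²=11455880.00)
P6 → Zeta (d²=19921472.00)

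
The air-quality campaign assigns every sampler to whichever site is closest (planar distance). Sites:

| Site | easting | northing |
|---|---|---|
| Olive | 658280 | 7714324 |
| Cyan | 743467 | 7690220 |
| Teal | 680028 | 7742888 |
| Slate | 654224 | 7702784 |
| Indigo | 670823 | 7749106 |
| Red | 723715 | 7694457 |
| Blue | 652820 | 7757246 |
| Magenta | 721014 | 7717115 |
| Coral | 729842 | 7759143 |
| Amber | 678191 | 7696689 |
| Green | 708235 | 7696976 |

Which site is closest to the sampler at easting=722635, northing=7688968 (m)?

Red

Squared distances to each site:
Olive: 4784492761.000; Cyan: 435539728.000; Teal: 4722722849.000; Slate: 4870946777.000; Indigo: 6301062388.000; Red: 31295521.000; Blue: 9536019509.000; Magenta: 794881250.000; Coral: 4976471474.000; Amber: 2034882977.000; Green: 271488064.000.
Minimum at Red.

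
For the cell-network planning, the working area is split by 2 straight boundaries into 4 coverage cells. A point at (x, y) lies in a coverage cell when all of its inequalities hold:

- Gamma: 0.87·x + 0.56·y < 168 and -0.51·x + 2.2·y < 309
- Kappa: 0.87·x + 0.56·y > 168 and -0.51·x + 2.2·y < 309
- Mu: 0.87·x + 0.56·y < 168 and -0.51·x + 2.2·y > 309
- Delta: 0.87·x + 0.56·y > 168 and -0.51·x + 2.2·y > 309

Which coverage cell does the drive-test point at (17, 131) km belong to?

Gamma

0.87·17 + 0.56·131 = 88.150, which is < 168
-0.51·17 + 2.2·131 = 279.530, which is < 309
This sign pattern matches Gamma.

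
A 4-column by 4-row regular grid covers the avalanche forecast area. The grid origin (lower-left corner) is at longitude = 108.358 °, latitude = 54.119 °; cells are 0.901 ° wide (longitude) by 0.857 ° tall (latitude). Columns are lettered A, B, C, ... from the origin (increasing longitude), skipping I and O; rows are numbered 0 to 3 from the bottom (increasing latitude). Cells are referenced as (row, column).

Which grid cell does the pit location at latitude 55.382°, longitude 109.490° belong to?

(1, B)

Column index: ⌊(109.490 − 108.358) / 0.901⌋ = ⌊1.256⌋ = 1 → column B
Row offset from origin: ⌊(55.382 − 54.119) / 0.857⌋ = ⌊1.474⌋ = 1 → row 1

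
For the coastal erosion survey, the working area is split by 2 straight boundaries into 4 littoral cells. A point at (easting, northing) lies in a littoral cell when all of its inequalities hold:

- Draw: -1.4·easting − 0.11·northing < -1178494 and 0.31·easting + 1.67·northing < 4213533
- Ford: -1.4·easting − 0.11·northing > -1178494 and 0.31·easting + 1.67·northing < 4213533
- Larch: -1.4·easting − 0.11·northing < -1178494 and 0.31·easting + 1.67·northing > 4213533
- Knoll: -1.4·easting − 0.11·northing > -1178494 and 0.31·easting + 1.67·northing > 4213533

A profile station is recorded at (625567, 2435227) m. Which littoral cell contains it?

-1.4·625567 − 0.11·2435227 = -1143668.770, which is > -1178494
0.31·625567 + 1.67·2435227 = 4260754.860, which is > 4213533
This sign pattern matches Knoll.

Knoll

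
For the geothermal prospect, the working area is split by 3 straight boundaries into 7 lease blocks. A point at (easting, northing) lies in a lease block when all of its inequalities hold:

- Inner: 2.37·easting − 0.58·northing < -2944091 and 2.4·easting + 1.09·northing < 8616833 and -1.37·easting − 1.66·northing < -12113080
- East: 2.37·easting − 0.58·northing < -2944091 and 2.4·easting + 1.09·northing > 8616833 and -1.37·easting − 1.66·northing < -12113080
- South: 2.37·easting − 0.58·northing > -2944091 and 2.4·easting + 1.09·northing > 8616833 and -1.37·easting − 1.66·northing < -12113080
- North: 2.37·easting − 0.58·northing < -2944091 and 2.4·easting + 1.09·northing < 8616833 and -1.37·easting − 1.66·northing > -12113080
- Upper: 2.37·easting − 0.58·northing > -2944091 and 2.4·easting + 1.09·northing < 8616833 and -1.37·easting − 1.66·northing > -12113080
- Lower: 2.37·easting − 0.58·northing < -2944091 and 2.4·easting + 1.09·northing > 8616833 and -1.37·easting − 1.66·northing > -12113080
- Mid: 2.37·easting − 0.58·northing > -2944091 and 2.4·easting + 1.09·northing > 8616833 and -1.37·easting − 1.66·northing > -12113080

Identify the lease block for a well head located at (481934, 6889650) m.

Mid

2.37·481934 − 0.58·6889650 = -2853813.420, which is > -2944091
2.4·481934 + 1.09·6889650 = 8666360.100, which is > 8616833
-1.37·481934 − 1.66·6889650 = -12097068.580, which is > -12113080
This sign pattern matches Mid.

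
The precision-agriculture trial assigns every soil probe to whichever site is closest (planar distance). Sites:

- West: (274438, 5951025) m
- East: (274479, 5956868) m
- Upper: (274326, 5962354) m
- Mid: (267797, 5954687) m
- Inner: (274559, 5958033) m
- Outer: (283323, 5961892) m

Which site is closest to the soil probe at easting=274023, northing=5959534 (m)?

Squared distances to each site:
West: 72575306.000; East: 7315492.000; Upper: 8044209.000; Mid: 62256485.000; Inner: 2540297.000; Outer: 92050164.000.
Minimum at Inner.

Inner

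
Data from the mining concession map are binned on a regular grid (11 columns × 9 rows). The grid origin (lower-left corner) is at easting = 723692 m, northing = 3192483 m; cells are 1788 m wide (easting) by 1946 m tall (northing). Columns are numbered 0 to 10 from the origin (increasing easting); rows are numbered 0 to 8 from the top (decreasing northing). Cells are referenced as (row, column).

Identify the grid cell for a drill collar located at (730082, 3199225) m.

(5, 3)

Column index: ⌊(730082 − 723692) / 1788⌋ = ⌊3.574⌋ = 3
Row offset from origin: ⌊(3199225 − 3192483) / 1946⌋ = ⌊3.465⌋ = 3 → row 5 (counted from top)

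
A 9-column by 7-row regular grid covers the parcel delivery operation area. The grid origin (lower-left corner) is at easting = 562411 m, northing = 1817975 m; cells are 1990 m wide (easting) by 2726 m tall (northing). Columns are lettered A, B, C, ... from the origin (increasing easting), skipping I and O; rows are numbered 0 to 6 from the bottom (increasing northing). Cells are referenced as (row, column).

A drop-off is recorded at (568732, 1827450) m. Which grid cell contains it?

Column index: ⌊(568732 − 562411) / 1990⌋ = ⌊3.176⌋ = 3 → column D
Row offset from origin: ⌊(1827450 − 1817975) / 2726⌋ = ⌊3.476⌋ = 3 → row 3

(3, D)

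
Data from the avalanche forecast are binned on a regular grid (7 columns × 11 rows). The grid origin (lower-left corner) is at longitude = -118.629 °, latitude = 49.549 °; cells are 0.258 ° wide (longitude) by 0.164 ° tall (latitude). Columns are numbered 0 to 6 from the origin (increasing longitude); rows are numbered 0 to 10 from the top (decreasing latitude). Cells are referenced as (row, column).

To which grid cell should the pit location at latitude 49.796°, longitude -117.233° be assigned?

Column index: ⌊(-117.233 − -118.629) / 0.258⌋ = ⌊5.411⌋ = 5
Row offset from origin: ⌊(49.796 − 49.549) / 0.164⌋ = ⌊1.506⌋ = 1 → row 9 (counted from top)

(9, 5)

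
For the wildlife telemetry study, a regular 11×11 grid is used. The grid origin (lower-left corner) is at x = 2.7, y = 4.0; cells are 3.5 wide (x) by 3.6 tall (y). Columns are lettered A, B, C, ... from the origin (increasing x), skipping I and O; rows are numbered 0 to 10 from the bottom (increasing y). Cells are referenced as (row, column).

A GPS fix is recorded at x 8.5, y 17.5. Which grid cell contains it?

Column index: ⌊(8.5 − 2.7) / 3.5⌋ = ⌊1.657⌋ = 1 → column B
Row offset from origin: ⌊(17.5 − 4.0) / 3.6⌋ = ⌊3.750⌋ = 3 → row 3

(3, B)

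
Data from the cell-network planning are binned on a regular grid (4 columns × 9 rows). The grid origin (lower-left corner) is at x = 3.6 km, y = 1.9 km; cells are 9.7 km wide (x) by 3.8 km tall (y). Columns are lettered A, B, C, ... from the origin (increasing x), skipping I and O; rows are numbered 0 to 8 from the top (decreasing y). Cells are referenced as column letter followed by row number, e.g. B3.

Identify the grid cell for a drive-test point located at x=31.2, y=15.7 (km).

Column index: ⌊(31.2 − 3.6) / 9.7⌋ = ⌊2.845⌋ = 2 → column C
Row offset from origin: ⌊(15.7 − 1.9) / 3.8⌋ = ⌊3.632⌋ = 3 → row 5 (counted from top)

C5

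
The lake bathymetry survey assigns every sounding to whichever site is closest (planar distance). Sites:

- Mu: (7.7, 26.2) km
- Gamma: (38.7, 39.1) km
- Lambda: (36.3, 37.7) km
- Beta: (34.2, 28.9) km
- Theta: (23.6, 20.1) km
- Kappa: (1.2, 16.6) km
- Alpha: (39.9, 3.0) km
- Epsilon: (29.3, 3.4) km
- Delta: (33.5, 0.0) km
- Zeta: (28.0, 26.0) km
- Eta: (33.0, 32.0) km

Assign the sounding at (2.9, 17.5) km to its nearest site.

Kappa

Squared distances to each site:
Mu: 98.730; Gamma: 1748.200; Lambda: 1523.600; Beta: 1109.650; Theta: 435.250; Kappa: 3.700; Alpha: 1579.250; Epsilon: 895.770; Delta: 1242.610; Zeta: 702.260; Eta: 1116.260.
Minimum at Kappa.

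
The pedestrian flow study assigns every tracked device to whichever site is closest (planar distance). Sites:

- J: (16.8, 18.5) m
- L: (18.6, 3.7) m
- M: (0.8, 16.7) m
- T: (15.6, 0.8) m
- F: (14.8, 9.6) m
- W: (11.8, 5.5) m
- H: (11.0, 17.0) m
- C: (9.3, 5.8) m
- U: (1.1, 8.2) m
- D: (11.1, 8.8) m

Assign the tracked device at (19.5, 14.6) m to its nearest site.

Squared distances to each site:
J: 22.500; L: 119.620; M: 354.100; T: 205.650; F: 47.090; W: 142.100; H: 78.010; C: 181.480; U: 379.520; D: 104.200.
Minimum at J.

J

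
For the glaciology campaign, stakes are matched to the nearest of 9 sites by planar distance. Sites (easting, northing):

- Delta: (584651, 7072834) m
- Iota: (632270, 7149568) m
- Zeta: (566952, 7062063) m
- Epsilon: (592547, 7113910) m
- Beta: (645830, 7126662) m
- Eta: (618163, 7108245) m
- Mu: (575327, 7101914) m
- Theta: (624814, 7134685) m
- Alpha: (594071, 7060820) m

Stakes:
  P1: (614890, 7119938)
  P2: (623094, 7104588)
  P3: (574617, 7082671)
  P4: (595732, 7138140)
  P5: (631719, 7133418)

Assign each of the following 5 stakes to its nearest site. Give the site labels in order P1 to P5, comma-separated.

P1 → Eta (d²=147438778.00)
P2 → Eta (d²=37688410.00)
P3 → Delta (d²=197447725.00)
P4 → Epsilon (d²=597237125.00)
P5 → Theta (d²=49284314.00)

Eta, Eta, Delta, Epsilon, Theta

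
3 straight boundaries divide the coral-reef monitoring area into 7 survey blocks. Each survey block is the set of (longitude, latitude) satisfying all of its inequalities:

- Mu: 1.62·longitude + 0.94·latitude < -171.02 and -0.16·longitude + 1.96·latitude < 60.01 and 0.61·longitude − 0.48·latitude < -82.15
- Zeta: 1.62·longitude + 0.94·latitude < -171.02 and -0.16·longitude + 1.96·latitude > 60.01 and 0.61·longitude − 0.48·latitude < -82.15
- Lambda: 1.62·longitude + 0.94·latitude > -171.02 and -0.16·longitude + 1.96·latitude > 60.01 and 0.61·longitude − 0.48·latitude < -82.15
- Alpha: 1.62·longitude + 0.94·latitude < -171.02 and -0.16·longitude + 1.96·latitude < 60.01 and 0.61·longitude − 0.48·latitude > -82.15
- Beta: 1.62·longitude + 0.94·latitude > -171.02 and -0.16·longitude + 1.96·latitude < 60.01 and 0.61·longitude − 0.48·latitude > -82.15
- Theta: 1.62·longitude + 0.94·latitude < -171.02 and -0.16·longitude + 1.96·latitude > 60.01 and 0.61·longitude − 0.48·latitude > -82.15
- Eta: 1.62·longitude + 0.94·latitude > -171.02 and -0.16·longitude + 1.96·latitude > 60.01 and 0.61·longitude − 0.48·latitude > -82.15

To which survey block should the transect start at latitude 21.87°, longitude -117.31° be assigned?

Eta

1.62·-117.31 + 0.94·21.87 = -169.484, which is > -171.02
-0.16·-117.31 + 1.96·21.87 = 61.635, which is > 60.01
0.61·-117.31 − 0.48·21.87 = -82.057, which is > -82.15
This sign pattern matches Eta.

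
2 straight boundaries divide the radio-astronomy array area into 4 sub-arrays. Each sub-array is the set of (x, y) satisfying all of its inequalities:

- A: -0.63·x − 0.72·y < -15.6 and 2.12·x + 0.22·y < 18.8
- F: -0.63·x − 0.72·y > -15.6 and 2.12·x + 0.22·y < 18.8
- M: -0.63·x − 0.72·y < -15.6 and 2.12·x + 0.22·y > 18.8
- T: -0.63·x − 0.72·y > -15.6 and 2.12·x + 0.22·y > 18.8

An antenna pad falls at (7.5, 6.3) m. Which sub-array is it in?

-0.63·7.5 − 0.72·6.3 = -9.261, which is > -15.6
2.12·7.5 + 0.22·6.3 = 17.286, which is < 18.8
This sign pattern matches F.

F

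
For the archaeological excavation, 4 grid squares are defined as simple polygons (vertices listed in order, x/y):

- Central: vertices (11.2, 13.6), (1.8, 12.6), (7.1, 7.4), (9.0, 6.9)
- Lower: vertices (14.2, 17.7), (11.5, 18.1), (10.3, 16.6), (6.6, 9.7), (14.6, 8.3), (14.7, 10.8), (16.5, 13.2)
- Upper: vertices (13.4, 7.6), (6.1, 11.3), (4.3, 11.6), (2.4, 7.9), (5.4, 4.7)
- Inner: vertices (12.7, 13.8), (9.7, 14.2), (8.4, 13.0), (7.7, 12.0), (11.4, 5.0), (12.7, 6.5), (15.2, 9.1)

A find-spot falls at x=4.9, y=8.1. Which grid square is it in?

Upper

Cast a ray rightward from (4.9, 8.1). For each polygon, the edges (by vertex number in listed order) whose endpoints lie on opposite sides of y = 8.1, where each meets that height, and whether that is right or left of the point:
Central: 2–3 at x≈6.39 (right), 4–1 at x≈9.39 (right) → 2 crossings.
Lower: no edge straddles that height → 0 crossings.
Upper: 1–2 at x≈12.41 (right), 3–4 at x≈2.50 (left) → 1 crossing.
Inner: 4–5 at x≈9.76 (right), 6–7 at x≈14.24 (right) → 2 crossings.
Only Upper has an odd count, so the point is inside Upper.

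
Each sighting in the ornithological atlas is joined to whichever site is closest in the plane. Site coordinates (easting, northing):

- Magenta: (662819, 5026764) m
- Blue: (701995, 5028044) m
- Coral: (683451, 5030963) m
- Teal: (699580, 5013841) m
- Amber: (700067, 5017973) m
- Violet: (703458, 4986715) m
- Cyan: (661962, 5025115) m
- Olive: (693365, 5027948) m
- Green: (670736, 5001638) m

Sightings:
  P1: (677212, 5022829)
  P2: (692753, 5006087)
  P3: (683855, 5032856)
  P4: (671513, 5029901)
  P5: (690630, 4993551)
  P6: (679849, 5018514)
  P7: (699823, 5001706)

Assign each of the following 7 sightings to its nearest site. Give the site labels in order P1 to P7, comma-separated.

Coral, Teal, Coral, Magenta, Violet, Coral, Teal

P1 → Coral (d²=105087077.00)
P2 → Teal (d²=106732445.00)
P3 → Coral (d²=3746665.00)
P4 → Magenta (d²=85426405.00)
P5 → Violet (d²=211288480.00)
P6 → Coral (d²=167952005.00)
P7 → Teal (d²=147317274.00)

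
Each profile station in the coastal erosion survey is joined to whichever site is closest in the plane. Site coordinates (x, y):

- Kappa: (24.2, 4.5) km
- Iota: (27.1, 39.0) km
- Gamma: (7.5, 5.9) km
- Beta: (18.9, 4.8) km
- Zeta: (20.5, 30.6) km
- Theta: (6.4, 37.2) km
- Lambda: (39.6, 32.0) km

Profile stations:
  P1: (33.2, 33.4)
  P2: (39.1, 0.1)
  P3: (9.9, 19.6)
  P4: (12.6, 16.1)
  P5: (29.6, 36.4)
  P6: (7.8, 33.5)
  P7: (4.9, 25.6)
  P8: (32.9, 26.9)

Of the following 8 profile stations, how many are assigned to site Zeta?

0

P1 → Lambda
P2 → Kappa
P3 → Gamma
P4 → Gamma
P5 → Iota
P6 → Theta
P7 → Theta
P8 → Lambda
0 of the 8 go to Zeta.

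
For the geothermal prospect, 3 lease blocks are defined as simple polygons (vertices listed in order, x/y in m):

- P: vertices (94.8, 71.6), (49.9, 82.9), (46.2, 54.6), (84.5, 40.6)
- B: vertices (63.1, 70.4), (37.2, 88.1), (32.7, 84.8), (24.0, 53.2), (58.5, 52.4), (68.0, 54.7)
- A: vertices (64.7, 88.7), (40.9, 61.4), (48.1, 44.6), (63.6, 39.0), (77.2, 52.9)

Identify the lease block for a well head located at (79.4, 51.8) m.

P

Cast a ray rightward from (79.4, 51.8). For each polygon, the edges (by vertex number in listed order) whose endpoints lie on opposite sides of y = 51.8, where each meets that height, and whether that is right or left of the point:
P: 3–4 at x≈53.86 (left), 4–1 at x≈88.22 (right) → 1 crossing.
B: no edge straddles that height → 0 crossings.
A: 2–3 at x≈45.01 (left), 4–5 at x≈76.12 (left) → 0 crossings.
Only P has an odd count, so the point is inside P.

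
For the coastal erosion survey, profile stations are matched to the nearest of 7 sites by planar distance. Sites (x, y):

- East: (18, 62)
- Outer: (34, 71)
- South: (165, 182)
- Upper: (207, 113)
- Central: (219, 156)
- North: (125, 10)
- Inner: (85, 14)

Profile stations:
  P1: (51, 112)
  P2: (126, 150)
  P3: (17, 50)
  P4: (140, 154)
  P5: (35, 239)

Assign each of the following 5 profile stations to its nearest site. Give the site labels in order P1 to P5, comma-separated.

P1 → Outer (d²=1970.00)
P2 → South (d²=2545.00)
P3 → East (d²=145.00)
P4 → South (d²=1409.00)
P5 → South (d²=20149.00)

Outer, South, East, South, South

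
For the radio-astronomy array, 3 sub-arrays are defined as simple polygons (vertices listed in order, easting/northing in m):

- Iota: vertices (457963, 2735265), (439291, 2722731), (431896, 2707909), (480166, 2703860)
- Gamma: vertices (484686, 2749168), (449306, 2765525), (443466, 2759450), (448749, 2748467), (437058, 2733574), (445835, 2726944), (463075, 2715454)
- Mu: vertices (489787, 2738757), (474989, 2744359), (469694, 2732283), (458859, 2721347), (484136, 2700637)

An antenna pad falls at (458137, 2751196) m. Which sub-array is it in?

Gamma

Cast a ray rightward from (458137, 2751196). For each polygon, the edges (by vertex number in listed order) whose endpoints lie on opposite sides of northing = 2751196, where each meets that height, and whether that is right or left of the point:
Iota: no edge straddles that height → 0 crossings.
Gamma: 1–2 at easting≈480299.5 (right), 3–4 at easting≈447436.3 (left) → 1 crossing.
Mu: no edge straddles that height → 0 crossings.
Only Gamma has an odd count, so the point is inside Gamma.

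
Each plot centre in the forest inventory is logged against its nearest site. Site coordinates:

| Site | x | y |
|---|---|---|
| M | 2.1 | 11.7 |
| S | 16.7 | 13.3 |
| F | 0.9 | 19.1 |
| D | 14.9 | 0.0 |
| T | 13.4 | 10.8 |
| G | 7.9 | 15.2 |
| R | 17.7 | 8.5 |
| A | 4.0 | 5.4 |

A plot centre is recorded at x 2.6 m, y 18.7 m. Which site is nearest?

Squared distances to each site:
M: 49.250; S: 227.970; F: 3.050; D: 500.980; T: 179.050; G: 40.340; R: 332.050; A: 178.850.
Minimum at F.

F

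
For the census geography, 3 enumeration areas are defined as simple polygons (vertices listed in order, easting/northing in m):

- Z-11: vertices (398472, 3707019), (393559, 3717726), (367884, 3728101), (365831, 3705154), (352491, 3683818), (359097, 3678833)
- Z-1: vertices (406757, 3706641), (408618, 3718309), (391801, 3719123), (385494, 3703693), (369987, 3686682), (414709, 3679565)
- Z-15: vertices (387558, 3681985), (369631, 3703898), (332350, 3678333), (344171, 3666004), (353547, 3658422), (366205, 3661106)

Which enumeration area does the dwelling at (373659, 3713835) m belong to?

Cast a ray rightward from (373659, 3713835). For each polygon, the edges (by vertex number in listed order) whose endpoints lie on opposite sides of northing = 3713835, where each meets that height, and whether that is right or left of the point:
Z-11: 1–2 at easting≈395344.4 (right), 3–4 at easting≈366607.7 (left) → 1 crossing.
Z-1: 1–2 at easting≈407904.4 (right), 3–4 at easting≈389639.5 (right) → 2 crossings.
Z-15: no edge straddles that height → 0 crossings.
Only Z-11 has an odd count, so the point is inside Z-11.

Z-11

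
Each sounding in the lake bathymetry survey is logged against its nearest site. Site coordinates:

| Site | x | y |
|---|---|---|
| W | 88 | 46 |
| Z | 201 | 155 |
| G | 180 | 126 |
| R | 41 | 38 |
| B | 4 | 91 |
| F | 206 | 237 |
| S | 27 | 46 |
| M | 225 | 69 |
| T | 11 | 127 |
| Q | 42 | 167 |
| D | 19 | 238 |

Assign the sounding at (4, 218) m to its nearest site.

D

Squared distances to each site:
W: 36640.000; Z: 42778.000; G: 39440.000; R: 33769.000; B: 16129.000; F: 41165.000; S: 30113.000; M: 71042.000; T: 8330.000; Q: 4045.000; D: 625.000.
Minimum at D.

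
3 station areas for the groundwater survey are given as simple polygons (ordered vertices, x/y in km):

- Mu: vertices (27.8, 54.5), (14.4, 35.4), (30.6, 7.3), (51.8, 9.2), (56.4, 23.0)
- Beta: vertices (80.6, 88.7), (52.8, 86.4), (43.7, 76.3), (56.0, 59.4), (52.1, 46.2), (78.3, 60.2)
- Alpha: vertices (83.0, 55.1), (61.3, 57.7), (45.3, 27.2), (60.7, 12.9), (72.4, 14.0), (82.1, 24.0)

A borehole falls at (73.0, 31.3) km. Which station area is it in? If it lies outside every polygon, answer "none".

Alpha

Cast a ray rightward from (73.0, 31.3). For each polygon, the edges (by vertex number in listed order) whose endpoints lie on opposite sides of y = 31.3, where each meets that height, and whether that is right or left of the point:
Mu: 2–3 at x≈16.76 (left), 5–1 at x≈48.86 (left) → 0 crossings.
Beta: no edge straddles that height → 0 crossings.
Alpha: 2–3 at x≈47.45 (left), 6–1 at x≈82.31 (right) → 1 crossing.
Only Alpha has an odd count, so the point is inside Alpha.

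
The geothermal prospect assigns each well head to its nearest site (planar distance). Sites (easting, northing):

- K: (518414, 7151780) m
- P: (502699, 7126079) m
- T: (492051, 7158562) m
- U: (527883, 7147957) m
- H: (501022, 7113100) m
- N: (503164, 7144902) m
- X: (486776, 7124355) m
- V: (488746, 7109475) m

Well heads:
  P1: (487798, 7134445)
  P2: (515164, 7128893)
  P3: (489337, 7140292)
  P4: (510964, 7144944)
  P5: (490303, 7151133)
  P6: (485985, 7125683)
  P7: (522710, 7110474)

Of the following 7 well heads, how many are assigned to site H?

1

P1 → X
P2 → P
P3 → N
P4 → N
P5 → T
P6 → X
P7 → H
1 of the 7 goes to H.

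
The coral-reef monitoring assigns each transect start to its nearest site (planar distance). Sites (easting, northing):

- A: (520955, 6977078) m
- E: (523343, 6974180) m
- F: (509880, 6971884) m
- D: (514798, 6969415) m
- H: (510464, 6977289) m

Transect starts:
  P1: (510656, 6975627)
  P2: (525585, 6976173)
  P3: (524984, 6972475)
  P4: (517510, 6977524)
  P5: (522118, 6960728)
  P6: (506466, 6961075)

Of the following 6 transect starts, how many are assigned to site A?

P1 → H
P2 → E
P3 → E
P4 → A
P5 → D
P6 → F
1 of the 6 goes to A.

1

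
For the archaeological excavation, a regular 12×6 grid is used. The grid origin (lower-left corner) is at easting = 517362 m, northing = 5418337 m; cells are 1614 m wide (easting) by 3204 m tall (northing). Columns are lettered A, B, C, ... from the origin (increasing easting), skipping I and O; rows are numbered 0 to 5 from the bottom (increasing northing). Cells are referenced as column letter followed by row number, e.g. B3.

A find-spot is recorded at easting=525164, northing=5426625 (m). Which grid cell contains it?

Column index: ⌊(525164 − 517362) / 1614⌋ = ⌊4.834⌋ = 4 → column E
Row offset from origin: ⌊(5426625 − 5418337) / 3204⌋ = ⌊2.587⌋ = 2 → row 2

E2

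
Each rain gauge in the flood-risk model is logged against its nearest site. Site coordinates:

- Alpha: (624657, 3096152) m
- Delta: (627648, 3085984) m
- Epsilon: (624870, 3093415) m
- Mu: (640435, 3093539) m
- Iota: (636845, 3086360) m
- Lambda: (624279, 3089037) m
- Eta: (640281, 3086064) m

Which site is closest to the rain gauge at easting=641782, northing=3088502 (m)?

Squared distances to each site:
Alpha: 351788125.000; Delta: 206110280.000; Epsilon: 310153313.000; Mu: 27185778.000; Iota: 28962133.000; Lambda: 306641234.000; Eta: 8196845.000.
Minimum at Eta.

Eta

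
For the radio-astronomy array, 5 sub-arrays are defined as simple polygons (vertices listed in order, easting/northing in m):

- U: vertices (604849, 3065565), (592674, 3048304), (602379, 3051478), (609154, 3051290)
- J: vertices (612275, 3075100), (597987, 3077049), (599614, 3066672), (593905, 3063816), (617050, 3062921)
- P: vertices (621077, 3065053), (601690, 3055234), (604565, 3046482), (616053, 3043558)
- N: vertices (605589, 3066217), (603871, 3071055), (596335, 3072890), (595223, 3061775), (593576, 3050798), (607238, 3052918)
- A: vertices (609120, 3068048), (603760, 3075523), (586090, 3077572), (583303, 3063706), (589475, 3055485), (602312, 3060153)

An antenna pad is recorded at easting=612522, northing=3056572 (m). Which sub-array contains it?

P

Cast a ray rightward from (612522, 3056572). For each polygon, the edges (by vertex number in listed order) whose endpoints lie on opposite sides of northing = 3056572, where each meets that height, and whether that is right or left of the point:
U: 1–2 at easting≈598505.8 (left), 4–1 at easting≈607561.1 (left) → 0 crossings.
J: no edge straddles that height → 0 crossings.
P: 1–2 at easting≈604331.8 (left), 4–1 at easting≈619094.7 (right) → 1 crossing.
N: 4–5 at easting≈594442.3 (left), 6–1 at easting≈606784.9 (left) → 0 crossings.
A: 4–5 at easting≈588658.9 (left), 5–6 at easting≈592464.2 (left) → 0 crossings.
Only P has an odd count, so the point is inside P.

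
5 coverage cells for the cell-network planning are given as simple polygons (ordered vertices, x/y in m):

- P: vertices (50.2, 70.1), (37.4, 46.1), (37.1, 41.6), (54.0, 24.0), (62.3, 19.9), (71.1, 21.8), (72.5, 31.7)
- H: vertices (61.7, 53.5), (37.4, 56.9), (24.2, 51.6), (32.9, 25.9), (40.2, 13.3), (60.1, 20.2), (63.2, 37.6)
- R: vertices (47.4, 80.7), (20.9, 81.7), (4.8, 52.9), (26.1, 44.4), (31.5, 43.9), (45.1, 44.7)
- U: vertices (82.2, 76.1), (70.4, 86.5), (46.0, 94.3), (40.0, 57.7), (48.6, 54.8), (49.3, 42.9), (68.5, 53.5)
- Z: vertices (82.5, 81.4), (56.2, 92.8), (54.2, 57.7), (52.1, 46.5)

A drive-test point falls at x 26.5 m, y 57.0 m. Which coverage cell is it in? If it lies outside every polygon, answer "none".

Cast a ray rightward from (26.5, 57.0). For each polygon, the edges (by vertex number in listed order) whose endpoints lie on opposite sides of y = 57.0, where each meets that height, and whether that is right or left of the point:
P: 1–2 at x≈43.21 (right), 7–1 at x≈57.81 (right) → 2 crossings.
H: no edge straddles that height → 0 crossings.
R: 2–3 at x≈7.09 (left), 6–1 at x≈45.89 (right) → 1 crossing.
U: 4–5 at x≈42.08 (right), 7–1 at x≈70.62 (right) → 2 crossings.
Z: 3–4 at x≈54.07 (right), 4–1 at x≈61.25 (right) → 2 crossings.
Only R has an odd count, so the point is inside R.

R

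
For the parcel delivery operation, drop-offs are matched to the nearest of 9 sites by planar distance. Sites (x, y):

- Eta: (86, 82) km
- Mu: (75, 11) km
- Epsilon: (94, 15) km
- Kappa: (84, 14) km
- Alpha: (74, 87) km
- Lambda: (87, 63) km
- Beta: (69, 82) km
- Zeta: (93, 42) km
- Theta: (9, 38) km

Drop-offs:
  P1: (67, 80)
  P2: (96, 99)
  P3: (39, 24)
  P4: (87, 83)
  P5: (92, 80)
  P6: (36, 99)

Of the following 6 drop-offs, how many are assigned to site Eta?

3

P1 → Beta
P2 → Eta
P3 → Theta
P4 → Eta
P5 → Eta
P6 → Beta
3 of the 6 go to Eta.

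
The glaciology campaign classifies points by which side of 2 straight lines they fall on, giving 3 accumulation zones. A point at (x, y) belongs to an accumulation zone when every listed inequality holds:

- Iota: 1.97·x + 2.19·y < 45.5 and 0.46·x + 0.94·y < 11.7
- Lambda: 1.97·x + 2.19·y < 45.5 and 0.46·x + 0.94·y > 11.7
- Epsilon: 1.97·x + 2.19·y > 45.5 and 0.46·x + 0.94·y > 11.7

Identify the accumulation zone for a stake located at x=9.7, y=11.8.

Lambda

1.97·9.7 + 2.19·11.8 = 44.951, which is < 45.5
0.46·9.7 + 0.94·11.8 = 15.554, which is > 11.7
This sign pattern matches Lambda.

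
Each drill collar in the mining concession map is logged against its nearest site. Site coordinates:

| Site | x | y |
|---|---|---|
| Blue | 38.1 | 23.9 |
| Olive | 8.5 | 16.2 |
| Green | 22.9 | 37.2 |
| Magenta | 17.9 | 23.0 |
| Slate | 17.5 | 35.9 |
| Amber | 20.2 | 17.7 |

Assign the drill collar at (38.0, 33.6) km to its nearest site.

Squared distances to each site:
Blue: 94.100; Olive: 1173.010; Green: 240.970; Magenta: 516.370; Slate: 425.540; Amber: 569.650.
Minimum at Blue.

Blue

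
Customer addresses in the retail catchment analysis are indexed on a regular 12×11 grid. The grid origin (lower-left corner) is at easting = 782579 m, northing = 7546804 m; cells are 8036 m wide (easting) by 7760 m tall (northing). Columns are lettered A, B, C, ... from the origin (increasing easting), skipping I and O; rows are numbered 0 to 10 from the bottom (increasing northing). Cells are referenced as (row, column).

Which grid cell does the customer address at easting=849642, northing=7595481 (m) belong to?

(6, J)

Column index: ⌊(849642 − 782579) / 8036⌋ = ⌊8.345⌋ = 8 → column J
Row offset from origin: ⌊(7595481 − 7546804) / 7760⌋ = ⌊6.273⌋ = 6 → row 6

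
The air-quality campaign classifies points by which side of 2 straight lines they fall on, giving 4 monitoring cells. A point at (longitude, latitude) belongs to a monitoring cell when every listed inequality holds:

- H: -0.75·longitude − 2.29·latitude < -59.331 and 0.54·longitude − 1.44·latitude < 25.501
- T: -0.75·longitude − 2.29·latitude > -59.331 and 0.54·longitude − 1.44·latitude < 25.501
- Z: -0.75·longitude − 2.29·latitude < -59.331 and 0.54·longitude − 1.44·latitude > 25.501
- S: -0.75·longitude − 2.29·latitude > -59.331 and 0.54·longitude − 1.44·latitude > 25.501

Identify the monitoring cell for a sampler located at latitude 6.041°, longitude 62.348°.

H

-0.75·62.348 − 2.29·6.041 = -60.595, which is < -59.331
0.54·62.348 − 1.44·6.041 = 24.969, which is < 25.501
This sign pattern matches H.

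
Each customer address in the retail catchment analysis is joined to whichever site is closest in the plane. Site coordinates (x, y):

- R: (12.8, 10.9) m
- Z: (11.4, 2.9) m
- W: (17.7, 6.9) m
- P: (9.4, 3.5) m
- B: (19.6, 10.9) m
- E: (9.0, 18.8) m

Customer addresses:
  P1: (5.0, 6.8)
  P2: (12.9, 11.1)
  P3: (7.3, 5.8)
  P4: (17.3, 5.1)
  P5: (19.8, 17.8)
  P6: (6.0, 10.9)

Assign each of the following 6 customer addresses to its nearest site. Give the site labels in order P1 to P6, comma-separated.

P1 → P (d²=30.25)
P2 → R (d²=0.05)
P3 → P (d²=9.70)
P4 → W (d²=3.40)
P5 → B (d²=47.65)
P6 → R (d²=46.24)

P, R, P, W, B, R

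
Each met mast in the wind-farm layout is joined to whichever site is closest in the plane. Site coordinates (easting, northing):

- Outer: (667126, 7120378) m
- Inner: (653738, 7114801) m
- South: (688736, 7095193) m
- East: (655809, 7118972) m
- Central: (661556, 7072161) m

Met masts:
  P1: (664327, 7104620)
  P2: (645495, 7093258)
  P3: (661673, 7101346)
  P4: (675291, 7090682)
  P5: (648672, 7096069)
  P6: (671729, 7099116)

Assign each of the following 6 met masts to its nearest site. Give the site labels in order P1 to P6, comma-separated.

Inner, Inner, Inner, South, Inner, South

P1 → Inner (d²=215779682.00)
P2 → Inner (d²=532047898.00)
P3 → Inner (d²=244001250.00)
P4 → South (d²=201117146.00)
P5 → Inner (d²=376552180.00)
P6 → South (d²=304627978.00)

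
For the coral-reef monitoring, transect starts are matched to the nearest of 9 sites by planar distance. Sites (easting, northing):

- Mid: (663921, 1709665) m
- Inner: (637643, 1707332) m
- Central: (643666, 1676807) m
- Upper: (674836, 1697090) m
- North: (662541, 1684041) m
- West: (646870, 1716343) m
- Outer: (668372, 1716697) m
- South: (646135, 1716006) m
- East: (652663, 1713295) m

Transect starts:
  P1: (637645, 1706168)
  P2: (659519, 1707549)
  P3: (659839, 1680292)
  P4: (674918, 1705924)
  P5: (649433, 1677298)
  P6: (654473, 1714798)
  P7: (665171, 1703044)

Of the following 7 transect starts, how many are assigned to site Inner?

1

P1 → Inner
P2 → Mid
P3 → North
P4 → Upper
P5 → Central
P6 → East
P7 → Mid
1 of the 7 goes to Inner.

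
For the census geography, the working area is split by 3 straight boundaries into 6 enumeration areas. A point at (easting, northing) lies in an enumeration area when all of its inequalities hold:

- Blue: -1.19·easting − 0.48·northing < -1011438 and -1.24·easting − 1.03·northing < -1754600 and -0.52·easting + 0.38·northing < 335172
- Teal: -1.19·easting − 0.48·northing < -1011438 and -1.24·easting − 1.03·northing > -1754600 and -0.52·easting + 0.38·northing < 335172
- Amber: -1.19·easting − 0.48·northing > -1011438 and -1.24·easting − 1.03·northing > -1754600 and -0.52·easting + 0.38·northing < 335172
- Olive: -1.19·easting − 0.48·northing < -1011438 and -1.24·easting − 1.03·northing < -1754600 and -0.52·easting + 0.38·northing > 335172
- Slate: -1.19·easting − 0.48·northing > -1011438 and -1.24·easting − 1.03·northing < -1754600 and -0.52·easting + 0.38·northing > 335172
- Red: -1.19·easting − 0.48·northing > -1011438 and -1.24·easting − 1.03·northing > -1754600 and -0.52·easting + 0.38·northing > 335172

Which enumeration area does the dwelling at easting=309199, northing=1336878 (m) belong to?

-1.19·309199 − 0.48·1336878 = -1009648.250, which is > -1011438
-1.24·309199 − 1.03·1336878 = -1760391.100, which is < -1754600
-0.52·309199 + 0.38·1336878 = 347230.160, which is > 335172
This sign pattern matches Slate.

Slate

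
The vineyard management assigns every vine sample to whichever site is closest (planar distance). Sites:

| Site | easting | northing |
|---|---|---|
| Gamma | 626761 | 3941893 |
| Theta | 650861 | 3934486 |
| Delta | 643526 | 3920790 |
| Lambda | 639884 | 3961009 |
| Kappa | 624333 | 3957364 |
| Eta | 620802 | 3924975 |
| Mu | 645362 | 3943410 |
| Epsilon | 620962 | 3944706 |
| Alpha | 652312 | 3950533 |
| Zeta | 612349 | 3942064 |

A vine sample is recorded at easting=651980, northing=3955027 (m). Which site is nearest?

Squared distances to each site:
Gamma: 808499917.000; Theta: 423184842.000; Delta: 1243642285.000; Lambda: 182097540.000; Kappa: 769818178.000; Eta: 1875190388.000; Mu: 178752613.000; Epsilon: 1068639365.000; Alpha: 20306260.000; Zeta: 1738655530.000.
Minimum at Alpha.

Alpha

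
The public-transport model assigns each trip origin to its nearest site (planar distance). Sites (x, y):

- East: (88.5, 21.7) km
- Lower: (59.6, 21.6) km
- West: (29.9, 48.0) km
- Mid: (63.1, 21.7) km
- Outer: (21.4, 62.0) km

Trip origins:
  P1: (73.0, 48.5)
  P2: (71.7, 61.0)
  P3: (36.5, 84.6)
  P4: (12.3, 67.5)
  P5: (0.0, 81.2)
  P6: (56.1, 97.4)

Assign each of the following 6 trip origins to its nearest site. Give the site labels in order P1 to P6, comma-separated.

P1 → Mid (d²=816.25)
P2 → Mid (d²=1618.45)
P3 → Outer (d²=738.77)
P4 → Outer (d²=113.06)
P5 → Outer (d²=826.60)
P6 → Outer (d²=2457.25)

Mid, Mid, Outer, Outer, Outer, Outer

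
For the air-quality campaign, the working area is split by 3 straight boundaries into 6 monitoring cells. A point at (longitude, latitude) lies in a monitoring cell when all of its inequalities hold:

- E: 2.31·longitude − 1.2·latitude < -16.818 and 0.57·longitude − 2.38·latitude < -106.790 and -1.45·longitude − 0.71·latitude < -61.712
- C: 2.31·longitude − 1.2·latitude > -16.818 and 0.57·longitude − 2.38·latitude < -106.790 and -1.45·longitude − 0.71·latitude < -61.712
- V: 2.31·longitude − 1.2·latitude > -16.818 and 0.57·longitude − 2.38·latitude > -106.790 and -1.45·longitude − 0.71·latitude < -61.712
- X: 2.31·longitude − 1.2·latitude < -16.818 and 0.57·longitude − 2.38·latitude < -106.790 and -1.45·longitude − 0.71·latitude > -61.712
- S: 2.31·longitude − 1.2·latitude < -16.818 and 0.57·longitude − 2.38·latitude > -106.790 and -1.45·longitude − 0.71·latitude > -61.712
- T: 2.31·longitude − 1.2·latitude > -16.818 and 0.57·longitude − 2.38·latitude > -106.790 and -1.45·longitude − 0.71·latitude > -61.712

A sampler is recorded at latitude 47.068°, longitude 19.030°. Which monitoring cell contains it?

T

2.31·19.030 − 1.2·47.068 = -12.522, which is > -16.818
0.57·19.030 − 2.38·47.068 = -101.175, which is > -106.790
-1.45·19.030 − 0.71·47.068 = -61.012, which is > -61.712
This sign pattern matches T.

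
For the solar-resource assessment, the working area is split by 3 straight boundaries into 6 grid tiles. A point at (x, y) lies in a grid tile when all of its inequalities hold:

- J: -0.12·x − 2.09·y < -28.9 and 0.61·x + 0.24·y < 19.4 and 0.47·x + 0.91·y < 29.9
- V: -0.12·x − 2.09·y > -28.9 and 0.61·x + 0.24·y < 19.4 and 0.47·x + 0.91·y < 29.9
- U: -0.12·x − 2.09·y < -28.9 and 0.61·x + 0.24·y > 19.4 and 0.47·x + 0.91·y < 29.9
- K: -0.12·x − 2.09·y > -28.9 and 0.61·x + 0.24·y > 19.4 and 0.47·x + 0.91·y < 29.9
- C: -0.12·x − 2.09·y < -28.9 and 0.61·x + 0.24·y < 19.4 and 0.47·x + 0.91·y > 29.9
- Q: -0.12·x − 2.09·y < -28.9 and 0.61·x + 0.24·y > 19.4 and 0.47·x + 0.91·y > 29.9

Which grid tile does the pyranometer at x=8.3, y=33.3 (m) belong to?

-0.12·8.3 − 2.09·33.3 = -70.593, which is < -28.9
0.61·8.3 + 0.24·33.3 = 13.055, which is < 19.4
0.47·8.3 + 0.91·33.3 = 34.204, which is > 29.9
This sign pattern matches C.

C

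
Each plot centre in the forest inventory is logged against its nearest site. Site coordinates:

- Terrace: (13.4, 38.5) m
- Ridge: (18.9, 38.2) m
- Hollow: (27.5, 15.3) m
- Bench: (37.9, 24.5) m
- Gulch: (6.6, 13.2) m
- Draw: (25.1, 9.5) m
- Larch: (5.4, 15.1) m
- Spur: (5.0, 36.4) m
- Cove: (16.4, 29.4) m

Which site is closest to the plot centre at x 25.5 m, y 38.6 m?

Ridge

Squared distances to each site:
Terrace: 146.420; Ridge: 43.720; Hollow: 546.890; Bench: 352.570; Gulch: 1002.370; Draw: 846.970; Larch: 956.260; Spur: 425.090; Cove: 167.450.
Minimum at Ridge.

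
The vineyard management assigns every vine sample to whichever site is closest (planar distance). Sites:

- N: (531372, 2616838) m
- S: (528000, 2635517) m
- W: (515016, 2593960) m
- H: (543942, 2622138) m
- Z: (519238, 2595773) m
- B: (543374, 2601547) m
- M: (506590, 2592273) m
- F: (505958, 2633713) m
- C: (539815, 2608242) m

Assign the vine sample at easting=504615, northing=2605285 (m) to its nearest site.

Squared distances to each site:
N: 849408858.000; S: 1460832049.000; W: 236436426.000; H: 1830636538.000; Z: 304310273.000; B: 1516232725.000; M: 173212769.000; F: 809954833.000; C: 1247783849.000.
Minimum at M.

M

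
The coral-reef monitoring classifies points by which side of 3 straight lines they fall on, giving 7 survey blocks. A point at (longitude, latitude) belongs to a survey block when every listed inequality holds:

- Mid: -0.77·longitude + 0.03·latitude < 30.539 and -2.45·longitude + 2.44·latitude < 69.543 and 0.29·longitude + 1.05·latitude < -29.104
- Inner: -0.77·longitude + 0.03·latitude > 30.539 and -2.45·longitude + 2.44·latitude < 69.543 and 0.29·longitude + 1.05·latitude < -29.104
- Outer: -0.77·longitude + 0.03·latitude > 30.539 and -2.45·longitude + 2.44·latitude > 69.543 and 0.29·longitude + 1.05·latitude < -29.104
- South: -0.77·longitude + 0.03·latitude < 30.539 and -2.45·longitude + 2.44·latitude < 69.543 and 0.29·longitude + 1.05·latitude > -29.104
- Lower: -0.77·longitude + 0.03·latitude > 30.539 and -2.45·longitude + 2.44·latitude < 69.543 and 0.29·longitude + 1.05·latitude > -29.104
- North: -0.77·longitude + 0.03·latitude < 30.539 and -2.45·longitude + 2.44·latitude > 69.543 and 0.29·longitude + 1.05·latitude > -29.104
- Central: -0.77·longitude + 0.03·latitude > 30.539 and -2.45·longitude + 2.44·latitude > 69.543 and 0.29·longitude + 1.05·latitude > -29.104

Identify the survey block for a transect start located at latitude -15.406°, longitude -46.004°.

-0.77·-46.004 + 0.03·-15.406 = 34.961, which is > 30.539
-2.45·-46.004 + 2.44·-15.406 = 75.119, which is > 69.543
0.29·-46.004 + 1.05·-15.406 = -29.517, which is < -29.104
This sign pattern matches Outer.

Outer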